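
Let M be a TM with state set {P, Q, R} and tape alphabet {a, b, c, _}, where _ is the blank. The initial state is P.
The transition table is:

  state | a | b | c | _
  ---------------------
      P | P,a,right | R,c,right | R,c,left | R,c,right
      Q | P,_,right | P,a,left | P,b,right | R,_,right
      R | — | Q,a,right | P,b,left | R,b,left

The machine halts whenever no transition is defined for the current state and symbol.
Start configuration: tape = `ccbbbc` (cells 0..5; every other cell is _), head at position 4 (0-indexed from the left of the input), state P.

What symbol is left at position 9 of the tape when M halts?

b

state=P head=4 tape=ccbb[b]c_____   (P,b)→(R,c,right)
state=R head=5 tape=ccbbc[c]_____   (R,c)→(P,b,left)
state=P head=4 tape=ccbb[c]b_____   (P,c)→(R,c,left)
state=R head=3 tape=ccb[b]cb_____   (R,b)→(Q,a,right)
state=Q head=4 tape=ccba[c]b_____   (Q,c)→(P,b,right)
state=P head=5 tape=ccbab[b]_____   (P,b)→(R,c,right)
state=R head=6 tape=ccbabc[_]____   (R,_)→(R,b,left)
state=R head=5 tape=ccbab[c]b____   (R,c)→(P,b,left)
state=P head=4 tape=ccba[b]bb____   (P,b)→(R,c,right)
state=R head=5 tape=ccbac[b]b____   (R,b)→(Q,a,right)
state=Q head=6 tape=ccbaca[b]____   (Q,b)→(P,a,left)
state=P head=5 tape=ccbac[a]a____   (P,a)→(P,a,right)
state=P head=6 tape=ccbaca[a]____   (P,a)→(P,a,right)
state=P head=7 tape=ccbacaa[_]___   (P,_)→(R,c,right)
state=R head=8 tape=ccbacaac[_]__   (R,_)→(R,b,left)
state=R head=7 tape=ccbacaa[c]b__   (R,c)→(P,b,left)
state=P head=6 tape=ccbaca[a]bb__   (P,a)→(P,a,right)
state=P head=7 tape=ccbacaa[b]b__   (P,b)→(R,c,right)
state=R head=8 tape=ccbacaac[b]__   (R,b)→(Q,a,right)
state=Q head=9 tape=ccbacaaca[_]_   (Q,_)→(R,_,right)
state=R head=10 tape=ccbacaaca_[_]   (R,_)→(R,b,left)
state=R head=9 tape=ccbacaaca[_]b   (R,_)→(R,b,left)
state=R head=8 tape=ccbacaac[a]bb
Cell 9 holds b when M halts.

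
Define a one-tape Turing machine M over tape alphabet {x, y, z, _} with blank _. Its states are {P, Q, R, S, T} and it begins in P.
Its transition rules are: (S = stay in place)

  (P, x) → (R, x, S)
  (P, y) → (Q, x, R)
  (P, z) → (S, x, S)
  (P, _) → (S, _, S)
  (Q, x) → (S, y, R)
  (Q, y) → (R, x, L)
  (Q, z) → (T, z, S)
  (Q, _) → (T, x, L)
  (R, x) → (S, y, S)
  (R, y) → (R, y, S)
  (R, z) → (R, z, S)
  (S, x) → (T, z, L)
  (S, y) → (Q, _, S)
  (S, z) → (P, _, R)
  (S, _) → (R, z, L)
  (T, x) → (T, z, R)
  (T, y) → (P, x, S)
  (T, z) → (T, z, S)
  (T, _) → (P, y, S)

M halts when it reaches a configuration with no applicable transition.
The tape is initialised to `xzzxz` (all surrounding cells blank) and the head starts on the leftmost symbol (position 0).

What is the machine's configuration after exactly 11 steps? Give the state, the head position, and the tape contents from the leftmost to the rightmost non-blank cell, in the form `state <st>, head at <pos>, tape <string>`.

P | _[x]zzxz   read x → write x, move S, go to R
R | _[x]zzxz   read x → write y, move S, go to S
S | _[y]zzxz   read y → write _, move S, go to Q
Q | _[_]zzxz   read _ → write x, move L, go to T
T | [_]xzzxz   read _ → write y, move S, go to P
P | [y]xzzxz   read y → write x, move R, go to Q
Q | x[x]zzxz   read x → write y, move R, go to S
S | xy[z]zxz   read z → write _, move R, go to P
P | xy_[z]xz   read z → write x, move S, go to S
S | xy_[x]xz   read x → write z, move L, go to T
T | xy[_]zxz   read _ → write y, move S, go to P
P | xy[y]zxz
After 11 steps: state P, head at 1, tape xyyzxz.

state P, head at 1, tape xyyzxz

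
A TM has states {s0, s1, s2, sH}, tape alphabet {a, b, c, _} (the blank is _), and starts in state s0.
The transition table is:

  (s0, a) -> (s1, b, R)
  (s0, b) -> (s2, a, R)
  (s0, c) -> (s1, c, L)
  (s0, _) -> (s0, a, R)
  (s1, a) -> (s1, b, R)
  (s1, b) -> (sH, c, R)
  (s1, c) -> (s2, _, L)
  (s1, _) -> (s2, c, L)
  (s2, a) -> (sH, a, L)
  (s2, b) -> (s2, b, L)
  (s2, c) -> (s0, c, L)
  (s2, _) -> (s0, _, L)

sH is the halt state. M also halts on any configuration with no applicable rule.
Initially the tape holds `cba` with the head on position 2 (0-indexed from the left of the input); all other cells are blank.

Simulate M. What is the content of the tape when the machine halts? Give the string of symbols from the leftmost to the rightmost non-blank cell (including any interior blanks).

s0 | ___cb[a]_   read a → write b, move R, go to s1
s1 | ___cbb[_]   read _ → write c, move L, go to s2
s2 | ___cb[b]c   read b → write b, move L, go to s2
s2 | ___c[b]bc   read b → write b, move L, go to s2
s2 | ___[c]bbc   read c → write c, move L, go to s0
s0 | __[_]cbbc   read _ → write a, move R, go to s0
s0 | __a[c]bbc   read c → write c, move L, go to s1
s1 | __[a]cbbc   read a → write b, move R, go to s1
s1 | __b[c]bbc   read c → write _, move L, go to s2
s2 | __[b]_bbc   read b → write b, move L, go to s2
s2 | _[_]b_bbc   read _ → write _, move L, go to s0
s0 | [_]_b_bbc   read _ → write a, move R, go to s0
s0 | a[_]b_bbc   read _ → write a, move R, go to s0
s0 | aa[b]_bbc   read b → write a, move R, go to s2
s2 | aaa[_]bbc   read _ → write _, move L, go to s0
s0 | aa[a]_bbc   read a → write b, move R, go to s1
s1 | aab[_]bbc   read _ → write c, move L, go to s2
s2 | aa[b]cbbc   read b → write b, move L, go to s2
s2 | a[a]bcbbc   read a → write a, move L, go to sH
sH | [a]abcbbc
The non-blank tape span at halt is aabcbbc.

aabcbbc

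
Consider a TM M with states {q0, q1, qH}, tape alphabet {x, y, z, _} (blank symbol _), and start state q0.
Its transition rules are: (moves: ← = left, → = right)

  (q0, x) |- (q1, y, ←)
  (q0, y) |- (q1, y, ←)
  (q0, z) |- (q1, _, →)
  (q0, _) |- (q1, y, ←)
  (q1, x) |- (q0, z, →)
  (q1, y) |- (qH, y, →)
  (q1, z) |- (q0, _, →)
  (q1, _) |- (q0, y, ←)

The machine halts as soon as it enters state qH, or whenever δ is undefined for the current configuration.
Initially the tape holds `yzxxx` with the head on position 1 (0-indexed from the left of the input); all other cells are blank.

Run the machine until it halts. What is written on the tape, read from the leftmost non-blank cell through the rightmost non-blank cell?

yyyyx

state=q0 head=1 tape=y[z]xxx   (q0,z)→(q1,_,→)
state=q1 head=2 tape=y_[x]xx   (q1,x)→(q0,z,→)
state=q0 head=3 tape=y_z[x]x   (q0,x)→(q1,y,←)
state=q1 head=2 tape=y_[z]yx   (q1,z)→(q0,_,→)
state=q0 head=3 tape=y__[y]x   (q0,y)→(q1,y,←)
state=q1 head=2 tape=y_[_]yx   (q1,_)→(q0,y,←)
state=q0 head=1 tape=y[_]yyx   (q0,_)→(q1,y,←)
state=q1 head=0 tape=[y]yyyx   (q1,y)→(qH,y,→)
state=qH head=1 tape=y[y]yyx
The non-blank tape span at halt is yyyyx.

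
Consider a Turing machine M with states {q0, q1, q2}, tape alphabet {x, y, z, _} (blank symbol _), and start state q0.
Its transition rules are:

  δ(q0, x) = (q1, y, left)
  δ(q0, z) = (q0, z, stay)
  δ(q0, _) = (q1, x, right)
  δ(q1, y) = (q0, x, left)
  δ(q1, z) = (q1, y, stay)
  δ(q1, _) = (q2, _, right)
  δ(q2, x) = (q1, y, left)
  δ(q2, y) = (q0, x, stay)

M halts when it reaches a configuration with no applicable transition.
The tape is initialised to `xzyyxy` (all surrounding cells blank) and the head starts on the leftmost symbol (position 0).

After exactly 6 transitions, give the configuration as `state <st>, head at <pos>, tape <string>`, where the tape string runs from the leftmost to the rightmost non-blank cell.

q0 | _[x]zyyxy   read x → write y, move left, go to q1
q1 | [_]yzyyxy   read _ → write _, move right, go to q2
q2 | _[y]zyyxy   read y → write x, move stay, go to q0
q0 | _[x]zyyxy   read x → write y, move left, go to q1
q1 | [_]yzyyxy   read _ → write _, move right, go to q2
q2 | _[y]zyyxy   read y → write x, move stay, go to q0
q0 | _[x]zyyxy
After 6 steps: state q0, head at 0, tape xzyyxy.

state q0, head at 0, tape xzyyxy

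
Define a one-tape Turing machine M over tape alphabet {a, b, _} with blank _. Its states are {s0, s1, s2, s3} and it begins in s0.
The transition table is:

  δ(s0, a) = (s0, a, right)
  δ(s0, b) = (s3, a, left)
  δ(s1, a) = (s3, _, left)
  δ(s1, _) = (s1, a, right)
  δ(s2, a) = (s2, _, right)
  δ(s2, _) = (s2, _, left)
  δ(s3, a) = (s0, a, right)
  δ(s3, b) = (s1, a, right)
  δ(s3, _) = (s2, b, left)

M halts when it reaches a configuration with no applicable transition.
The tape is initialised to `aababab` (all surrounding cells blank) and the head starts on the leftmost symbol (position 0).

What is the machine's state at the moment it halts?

s0

state=s0 head=0 tape=[a]ababab_   (s0,a)→(s0,a,right)
state=s0 head=1 tape=a[a]babab_   (s0,a)→(s0,a,right)
state=s0 head=2 tape=aa[b]abab_   (s0,b)→(s3,a,left)
state=s3 head=1 tape=a[a]aabab_   (s3,a)→(s0,a,right)
state=s0 head=2 tape=aa[a]abab_   (s0,a)→(s0,a,right)
state=s0 head=3 tape=aaa[a]bab_   (s0,a)→(s0,a,right)
state=s0 head=4 tape=aaaa[b]ab_   (s0,b)→(s3,a,left)
state=s3 head=3 tape=aaa[a]aab_   (s3,a)→(s0,a,right)
state=s0 head=4 tape=aaaa[a]ab_   (s0,a)→(s0,a,right)
state=s0 head=5 tape=aaaaa[a]b_   (s0,a)→(s0,a,right)
state=s0 head=6 tape=aaaaaa[b]_   (s0,b)→(s3,a,left)
state=s3 head=5 tape=aaaaa[a]a_   (s3,a)→(s0,a,right)
state=s0 head=6 tape=aaaaaa[a]_   (s0,a)→(s0,a,right)
state=s0 head=7 tape=aaaaaaa[_]
No transition is defined for (s0, _); M halts in state s0.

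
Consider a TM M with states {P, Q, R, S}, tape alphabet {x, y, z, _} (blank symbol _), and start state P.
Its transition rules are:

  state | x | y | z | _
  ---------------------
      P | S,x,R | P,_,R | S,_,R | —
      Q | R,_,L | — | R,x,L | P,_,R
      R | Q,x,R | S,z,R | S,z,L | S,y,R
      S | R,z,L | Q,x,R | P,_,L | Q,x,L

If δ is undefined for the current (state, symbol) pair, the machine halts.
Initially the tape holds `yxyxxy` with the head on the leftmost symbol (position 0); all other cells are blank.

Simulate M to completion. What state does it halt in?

state=P head=0 tape=[y]xyxxy__   (P,y)→(P,_,R)
state=P head=1 tape=_[x]yxxy__   (P,x)→(S,x,R)
state=S head=2 tape=_x[y]xxy__   (S,y)→(Q,x,R)
state=Q head=3 tape=_xx[x]xy__   (Q,x)→(R,_,L)
state=R head=2 tape=_x[x]_xy__   (R,x)→(Q,x,R)
state=Q head=3 tape=_xx[_]xy__   (Q,_)→(P,_,R)
state=P head=4 tape=_xx_[x]y__   (P,x)→(S,x,R)
state=S head=5 tape=_xx_x[y]__   (S,y)→(Q,x,R)
state=Q head=6 tape=_xx_xx[_]_   (Q,_)→(P,_,R)
state=P head=7 tape=_xx_xx_[_]
No transition is defined for (P, _); M halts in state P.

P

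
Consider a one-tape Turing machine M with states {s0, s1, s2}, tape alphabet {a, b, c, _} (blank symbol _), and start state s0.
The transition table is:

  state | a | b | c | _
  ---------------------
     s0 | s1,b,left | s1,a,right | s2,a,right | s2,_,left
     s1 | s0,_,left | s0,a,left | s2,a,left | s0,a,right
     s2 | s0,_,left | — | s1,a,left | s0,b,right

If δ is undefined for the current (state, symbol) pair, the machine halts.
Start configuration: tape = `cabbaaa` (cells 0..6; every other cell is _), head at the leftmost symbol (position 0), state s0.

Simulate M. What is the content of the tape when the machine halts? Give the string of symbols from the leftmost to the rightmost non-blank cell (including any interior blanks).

b__b_baaaa

state=s0 head=0 tape=___[c]abbaaa   (s0,c)→(s2,a,right)
state=s2 head=1 tape=___a[a]bbaaa   (s2,a)→(s0,_,left)
state=s0 head=0 tape=___[a]_bbaaa   (s0,a)→(s1,b,left)
state=s1 head=-1 tape=__[_]b_bbaaa   (s1,_)→(s0,a,right)
state=s0 head=0 tape=__a[b]_bbaaa   (s0,b)→(s1,a,right)
state=s1 head=1 tape=__aa[_]bbaaa   (s1,_)→(s0,a,right)
state=s0 head=2 tape=__aaa[b]baaa   (s0,b)→(s1,a,right)
state=s1 head=3 tape=__aaaa[b]aaa   (s1,b)→(s0,a,left)
state=s0 head=2 tape=__aaa[a]aaaa   (s0,a)→(s1,b,left)
state=s1 head=1 tape=__aa[a]baaaa   (s1,a)→(s0,_,left)
state=s0 head=0 tape=__a[a]_baaaa   (s0,a)→(s1,b,left)
state=s1 head=-1 tape=__[a]b_baaaa   (s1,a)→(s0,_,left)
state=s0 head=-2 tape=_[_]_b_baaaa   (s0,_)→(s2,_,left)
state=s2 head=-3 tape=[_]__b_baaaa   (s2,_)→(s0,b,right)
state=s0 head=-2 tape=b[_]_b_baaaa   (s0,_)→(s2,_,left)
state=s2 head=-3 tape=[b]__b_baaaa
The non-blank tape span at halt is b__b_baaaa.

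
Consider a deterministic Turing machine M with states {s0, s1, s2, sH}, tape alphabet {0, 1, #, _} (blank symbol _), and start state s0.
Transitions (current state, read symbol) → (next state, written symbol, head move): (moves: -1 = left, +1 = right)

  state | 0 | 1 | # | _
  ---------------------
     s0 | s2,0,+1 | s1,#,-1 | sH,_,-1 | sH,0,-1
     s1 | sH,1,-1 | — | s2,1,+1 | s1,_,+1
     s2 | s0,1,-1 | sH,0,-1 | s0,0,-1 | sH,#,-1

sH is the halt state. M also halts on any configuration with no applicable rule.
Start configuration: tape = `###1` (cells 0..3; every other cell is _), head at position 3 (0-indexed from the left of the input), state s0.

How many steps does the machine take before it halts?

state=s0 head=3 tape=_###[1]   (s0,1)→(s1,#,-1)
state=s1 head=2 tape=_##[#]#   (s1,#)→(s2,1,+1)
state=s2 head=3 tape=_##1[#]   (s2,#)→(s0,0,-1)
state=s0 head=2 tape=_##[1]0   (s0,1)→(s1,#,-1)
state=s1 head=1 tape=_#[#]#0   (s1,#)→(s2,1,+1)
state=s2 head=2 tape=_#1[#]0   (s2,#)→(s0,0,-1)
state=s0 head=1 tape=_#[1]00   (s0,1)→(s1,#,-1)
state=s1 head=0 tape=_[#]#00   (s1,#)→(s2,1,+1)
state=s2 head=1 tape=_1[#]00   (s2,#)→(s0,0,-1)
state=s0 head=0 tape=_[1]000   (s0,1)→(s1,#,-1)
state=s1 head=-1 tape=[_]#000   (s1,_)→(s1,_,+1)
state=s1 head=0 tape=_[#]000   (s1,#)→(s2,1,+1)
state=s2 head=1 tape=_1[0]00   (s2,0)→(s0,1,-1)
state=s0 head=0 tape=_[1]100   (s0,1)→(s1,#,-1)
state=s1 head=-1 tape=[_]#100   (s1,_)→(s1,_,+1)
state=s1 head=0 tape=_[#]100   (s1,#)→(s2,1,+1)
state=s2 head=1 tape=_1[1]00   (s2,1)→(sH,0,-1)
state=sH head=0 tape=_[1]000
M halts after 17 transitions.

17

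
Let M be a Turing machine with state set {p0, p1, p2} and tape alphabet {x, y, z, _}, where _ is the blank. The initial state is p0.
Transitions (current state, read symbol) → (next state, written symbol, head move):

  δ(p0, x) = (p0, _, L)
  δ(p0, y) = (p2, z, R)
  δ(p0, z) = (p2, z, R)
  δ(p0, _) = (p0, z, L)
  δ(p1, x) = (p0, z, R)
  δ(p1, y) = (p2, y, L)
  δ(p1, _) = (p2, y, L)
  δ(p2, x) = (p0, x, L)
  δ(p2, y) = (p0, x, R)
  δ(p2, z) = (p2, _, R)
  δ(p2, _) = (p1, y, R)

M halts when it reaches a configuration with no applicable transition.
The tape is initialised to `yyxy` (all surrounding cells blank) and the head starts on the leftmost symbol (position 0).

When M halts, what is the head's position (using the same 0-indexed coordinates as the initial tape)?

p0 | [y]yxy_   read y → write z, move R, go to p2
p2 | z[y]xy_   read y → write x, move R, go to p0
p0 | zx[x]y_   read x → write _, move L, go to p0
p0 | z[x]_y_   read x → write _, move L, go to p0
p0 | [z]__y_   read z → write z, move R, go to p2
p2 | z[_]_y_   read _ → write y, move R, go to p1
p1 | zy[_]y_   read _ → write y, move L, go to p2
p2 | z[y]yy_   read y → write x, move R, go to p0
p0 | zx[y]y_   read y → write z, move R, go to p2
p2 | zxz[y]_   read y → write x, move R, go to p0
p0 | zxzx[_]   read _ → write z, move L, go to p0
p0 | zxz[x]z   read x → write _, move L, go to p0
p0 | zx[z]_z   read z → write z, move R, go to p2
p2 | zxz[_]z   read _ → write y, move R, go to p1
p1 | zxzy[z]
At halt the head is at cell 4.

4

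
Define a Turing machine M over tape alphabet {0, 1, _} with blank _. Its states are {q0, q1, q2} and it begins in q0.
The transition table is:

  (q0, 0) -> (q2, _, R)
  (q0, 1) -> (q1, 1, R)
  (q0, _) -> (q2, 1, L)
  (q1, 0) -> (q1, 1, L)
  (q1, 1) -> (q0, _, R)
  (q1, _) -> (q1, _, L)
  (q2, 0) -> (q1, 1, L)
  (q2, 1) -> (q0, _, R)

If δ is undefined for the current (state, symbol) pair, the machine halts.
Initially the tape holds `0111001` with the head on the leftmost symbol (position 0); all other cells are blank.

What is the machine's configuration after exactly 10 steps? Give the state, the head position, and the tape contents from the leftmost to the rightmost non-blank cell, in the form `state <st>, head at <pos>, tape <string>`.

state=q0 head=0 tape=[0]111001   (q0,0)→(q2,_,R)
state=q2 head=1 tape=_[1]11001   (q2,1)→(q0,_,R)
state=q0 head=2 tape=__[1]1001   (q0,1)→(q1,1,R)
state=q1 head=3 tape=__1[1]001   (q1,1)→(q0,_,R)
state=q0 head=4 tape=__1_[0]01   (q0,0)→(q2,_,R)
state=q2 head=5 tape=__1__[0]1   (q2,0)→(q1,1,L)
state=q1 head=4 tape=__1_[_]11   (q1,_)→(q1,_,L)
state=q1 head=3 tape=__1[_]_11   (q1,_)→(q1,_,L)
state=q1 head=2 tape=__[1]__11   (q1,1)→(q0,_,R)
state=q0 head=3 tape=___[_]_11   (q0,_)→(q2,1,L)
state=q2 head=2 tape=__[_]1_11
After 10 steps: state q2, head at 2, tape 1_11.

state q2, head at 2, tape 1_11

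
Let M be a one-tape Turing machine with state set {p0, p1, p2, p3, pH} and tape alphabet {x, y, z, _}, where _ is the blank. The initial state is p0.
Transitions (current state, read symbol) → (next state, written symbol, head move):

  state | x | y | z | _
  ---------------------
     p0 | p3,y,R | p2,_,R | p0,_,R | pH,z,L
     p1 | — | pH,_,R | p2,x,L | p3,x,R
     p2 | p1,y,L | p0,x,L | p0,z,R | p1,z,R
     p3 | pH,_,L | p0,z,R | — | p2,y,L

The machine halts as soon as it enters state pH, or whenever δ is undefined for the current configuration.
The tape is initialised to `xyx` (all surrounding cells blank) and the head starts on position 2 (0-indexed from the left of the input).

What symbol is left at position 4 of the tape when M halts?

p0 | xy[x]____   read x → write y, move R, go to p3
p3 | xyy[_]___   read _ → write y, move L, go to p2
p2 | xy[y]y___   read y → write x, move L, go to p0
p0 | x[y]xy___   read y → write _, move R, go to p2
p2 | x_[x]y___   read x → write y, move L, go to p1
p1 | x[_]yy___   read _ → write x, move R, go to p3
p3 | xx[y]y___   read y → write z, move R, go to p0
p0 | xxz[y]___   read y → write _, move R, go to p2
p2 | xxz_[_]__   read _ → write z, move R, go to p1
p1 | xxz_z[_]_   read _ → write x, move R, go to p3
p3 | xxz_zx[_]   read _ → write y, move L, go to p2
p2 | xxz_z[x]y   read x → write y, move L, go to p1
p1 | xxz_[z]yy   read z → write x, move L, go to p2
p2 | xxz[_]xyy   read _ → write z, move R, go to p1
p1 | xxzz[x]yy
Cell 4 holds x when M halts.

x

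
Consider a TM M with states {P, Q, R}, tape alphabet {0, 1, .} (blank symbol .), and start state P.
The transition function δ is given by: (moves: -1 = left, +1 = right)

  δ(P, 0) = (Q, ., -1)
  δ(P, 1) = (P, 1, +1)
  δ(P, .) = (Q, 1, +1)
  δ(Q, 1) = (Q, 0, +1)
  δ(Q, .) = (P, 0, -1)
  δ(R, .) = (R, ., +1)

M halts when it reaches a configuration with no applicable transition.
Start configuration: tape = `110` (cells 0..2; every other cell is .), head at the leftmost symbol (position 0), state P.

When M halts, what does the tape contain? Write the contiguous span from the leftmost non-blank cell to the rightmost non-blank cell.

10.00

state=P head=0 tape=..[1]10   (P,1)→(P,1,+1)
state=P head=1 tape=..1[1]0   (P,1)→(P,1,+1)
state=P head=2 tape=..11[0]   (P,0)→(Q,.,-1)
state=Q head=1 tape=..1[1].   (Q,1)→(Q,0,+1)
state=Q head=2 tape=..10[.]   (Q,.)→(P,0,-1)
state=P head=1 tape=..1[0]0   (P,0)→(Q,.,-1)
state=Q head=0 tape=..[1].0   (Q,1)→(Q,0,+1)
state=Q head=1 tape=..0[.]0   (Q,.)→(P,0,-1)
state=P head=0 tape=..[0]00   (P,0)→(Q,.,-1)
state=Q head=-1 tape=.[.].00   (Q,.)→(P,0,-1)
state=P head=-2 tape=[.]0.00   (P,.)→(Q,1,+1)
state=Q head=-1 tape=1[0].00
The non-blank tape span at halt is 10.00.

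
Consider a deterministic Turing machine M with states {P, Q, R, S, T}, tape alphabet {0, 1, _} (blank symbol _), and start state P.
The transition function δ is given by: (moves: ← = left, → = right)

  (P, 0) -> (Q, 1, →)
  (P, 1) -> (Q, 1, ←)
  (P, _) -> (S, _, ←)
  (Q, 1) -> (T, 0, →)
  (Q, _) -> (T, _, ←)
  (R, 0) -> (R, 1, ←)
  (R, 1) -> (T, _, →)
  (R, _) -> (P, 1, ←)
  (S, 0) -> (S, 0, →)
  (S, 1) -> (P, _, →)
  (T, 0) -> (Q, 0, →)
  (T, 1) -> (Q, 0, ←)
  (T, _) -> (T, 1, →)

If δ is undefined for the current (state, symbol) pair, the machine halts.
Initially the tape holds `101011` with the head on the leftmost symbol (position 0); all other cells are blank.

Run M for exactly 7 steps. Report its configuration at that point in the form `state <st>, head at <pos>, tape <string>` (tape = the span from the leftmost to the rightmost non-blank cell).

P | __[1]01011   read 1 → write 1, move ←, go to Q
Q | _[_]101011   read _ → write _, move ←, go to T
T | [_]_101011   read _ → write 1, move →, go to T
T | 1[_]101011   read _ → write 1, move →, go to T
T | 11[1]01011   read 1 → write 0, move ←, go to Q
Q | 1[1]001011   read 1 → write 0, move →, go to T
T | 10[0]01011   read 0 → write 0, move →, go to Q
Q | 100[0]1011
After 7 steps: state Q, head at 1, tape 10001011.

state Q, head at 1, tape 10001011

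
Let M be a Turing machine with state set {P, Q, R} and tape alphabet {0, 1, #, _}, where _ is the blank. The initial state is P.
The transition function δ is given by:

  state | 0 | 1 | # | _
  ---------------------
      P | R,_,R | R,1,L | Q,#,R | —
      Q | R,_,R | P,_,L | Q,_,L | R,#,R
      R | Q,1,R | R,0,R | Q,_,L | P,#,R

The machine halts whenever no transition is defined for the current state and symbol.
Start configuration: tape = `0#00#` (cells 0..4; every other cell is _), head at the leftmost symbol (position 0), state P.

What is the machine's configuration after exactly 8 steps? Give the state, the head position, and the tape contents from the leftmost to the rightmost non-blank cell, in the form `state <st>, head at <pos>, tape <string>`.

state P, head at 2, tape ##

state=P head=0 tape=[0]#00#   (P,0)→(R,_,R)
state=R head=1 tape=_[#]00#   (R,#)→(Q,_,L)
state=Q head=0 tape=[_]_00#   (Q,_)→(R,#,R)
state=R head=1 tape=#[_]00#   (R,_)→(P,#,R)
state=P head=2 tape=##[0]0#   (P,0)→(R,_,R)
state=R head=3 tape=##_[0]#   (R,0)→(Q,1,R)
state=Q head=4 tape=##_1[#]   (Q,#)→(Q,_,L)
state=Q head=3 tape=##_[1]_   (Q,1)→(P,_,L)
state=P head=2 tape=##[_]__
After 8 steps: state P, head at 2, tape ##.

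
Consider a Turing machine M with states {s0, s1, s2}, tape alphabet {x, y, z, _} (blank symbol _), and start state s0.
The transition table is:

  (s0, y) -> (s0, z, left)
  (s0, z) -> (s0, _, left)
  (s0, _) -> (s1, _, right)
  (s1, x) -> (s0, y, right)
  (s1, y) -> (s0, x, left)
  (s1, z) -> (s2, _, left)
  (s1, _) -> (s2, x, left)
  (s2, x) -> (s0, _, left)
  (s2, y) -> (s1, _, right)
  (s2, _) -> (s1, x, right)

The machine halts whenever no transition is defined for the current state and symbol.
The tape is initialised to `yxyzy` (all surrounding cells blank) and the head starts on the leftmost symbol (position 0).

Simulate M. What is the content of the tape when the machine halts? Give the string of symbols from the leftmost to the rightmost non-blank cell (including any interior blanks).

state=s0 head=0 tape=__[y]xyzy   (s0,y)→(s0,z,left)
state=s0 head=-1 tape=_[_]zxyzy   (s0,_)→(s1,_,right)
state=s1 head=0 tape=__[z]xyzy   (s1,z)→(s2,_,left)
state=s2 head=-1 tape=_[_]_xyzy   (s2,_)→(s1,x,right)
state=s1 head=0 tape=_x[_]xyzy   (s1,_)→(s2,x,left)
state=s2 head=-1 tape=_[x]xxyzy   (s2,x)→(s0,_,left)
state=s0 head=-2 tape=[_]_xxyzy   (s0,_)→(s1,_,right)
state=s1 head=-1 tape=_[_]xxyzy   (s1,_)→(s2,x,left)
state=s2 head=-2 tape=[_]xxxyzy   (s2,_)→(s1,x,right)
state=s1 head=-1 tape=x[x]xxyzy   (s1,x)→(s0,y,right)
state=s0 head=0 tape=xy[x]xyzy
The non-blank tape span at halt is xyxxyzy.

xyxxyzy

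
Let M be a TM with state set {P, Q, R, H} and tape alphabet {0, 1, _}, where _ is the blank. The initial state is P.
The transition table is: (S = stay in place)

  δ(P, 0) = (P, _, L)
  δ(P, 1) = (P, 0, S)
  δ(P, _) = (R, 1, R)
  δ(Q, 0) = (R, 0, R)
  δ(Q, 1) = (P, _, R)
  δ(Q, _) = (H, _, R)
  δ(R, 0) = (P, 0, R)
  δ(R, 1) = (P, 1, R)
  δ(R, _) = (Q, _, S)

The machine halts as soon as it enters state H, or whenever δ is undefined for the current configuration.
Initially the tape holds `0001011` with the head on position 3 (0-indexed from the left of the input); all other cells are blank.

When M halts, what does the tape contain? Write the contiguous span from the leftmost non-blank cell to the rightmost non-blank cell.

P | _000[1]011   read 1 → write 0, move S, go to P
P | _000[0]011   read 0 → write _, move L, go to P
P | _00[0]_011   read 0 → write _, move L, go to P
P | _0[0]__011   read 0 → write _, move L, go to P
P | _[0]___011   read 0 → write _, move L, go to P
P | [_]____011   read _ → write 1, move R, go to R
R | 1[_]___011   read _ → write _, move S, go to Q
Q | 1[_]___011   read _ → write _, move R, go to H
H | 1_[_]__011
The non-blank tape span at halt is 1____011.

1____011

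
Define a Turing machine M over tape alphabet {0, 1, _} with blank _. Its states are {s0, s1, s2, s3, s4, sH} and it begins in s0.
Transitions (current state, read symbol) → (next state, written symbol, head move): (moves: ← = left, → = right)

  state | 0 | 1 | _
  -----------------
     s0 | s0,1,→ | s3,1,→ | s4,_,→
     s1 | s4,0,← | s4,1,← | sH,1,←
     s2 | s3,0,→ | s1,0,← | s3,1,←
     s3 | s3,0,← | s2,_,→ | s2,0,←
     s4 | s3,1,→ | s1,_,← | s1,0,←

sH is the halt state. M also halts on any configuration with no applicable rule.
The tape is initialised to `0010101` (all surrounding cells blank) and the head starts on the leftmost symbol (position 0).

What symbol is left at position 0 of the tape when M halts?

1

state=s0 head=0 tape=___[0]010101_   (s0,0)→(s0,1,→)
state=s0 head=1 tape=___1[0]10101_   (s0,0)→(s0,1,→)
state=s0 head=2 tape=___11[1]0101_   (s0,1)→(s3,1,→)
state=s3 head=3 tape=___111[0]101_   (s3,0)→(s3,0,←)
state=s3 head=2 tape=___11[1]0101_   (s3,1)→(s2,_,→)
state=s2 head=3 tape=___11_[0]101_   (s2,0)→(s3,0,→)
state=s3 head=4 tape=___11_0[1]01_   (s3,1)→(s2,_,→)
state=s2 head=5 tape=___11_0_[0]1_   (s2,0)→(s3,0,→)
state=s3 head=6 tape=___11_0_0[1]_   (s3,1)→(s2,_,→)
state=s2 head=7 tape=___11_0_0_[_]   (s2,_)→(s3,1,←)
state=s3 head=6 tape=___11_0_0[_]1   (s3,_)→(s2,0,←)
state=s2 head=5 tape=___11_0_[0]01   (s2,0)→(s3,0,→)
state=s3 head=6 tape=___11_0_0[0]1   (s3,0)→(s3,0,←)
state=s3 head=5 tape=___11_0_[0]01   (s3,0)→(s3,0,←)
state=s3 head=4 tape=___11_0[_]001   (s3,_)→(s2,0,←)
state=s2 head=3 tape=___11_[0]0001   (s2,0)→(s3,0,→)
state=s3 head=4 tape=___11_0[0]001   (s3,0)→(s3,0,←)
state=s3 head=3 tape=___11_[0]0001   (s3,0)→(s3,0,←)
state=s3 head=2 tape=___11[_]00001   (s3,_)→(s2,0,←)
state=s2 head=1 tape=___1[1]000001   (s2,1)→(s1,0,←)
state=s1 head=0 tape=___[1]0000001   (s1,1)→(s4,1,←)
state=s4 head=-1 tape=__[_]10000001   (s4,_)→(s1,0,←)
state=s1 head=-2 tape=_[_]010000001   (s1,_)→(sH,1,←)
state=sH head=-3 tape=[_]1010000001
Cell 0 holds 1 when M halts.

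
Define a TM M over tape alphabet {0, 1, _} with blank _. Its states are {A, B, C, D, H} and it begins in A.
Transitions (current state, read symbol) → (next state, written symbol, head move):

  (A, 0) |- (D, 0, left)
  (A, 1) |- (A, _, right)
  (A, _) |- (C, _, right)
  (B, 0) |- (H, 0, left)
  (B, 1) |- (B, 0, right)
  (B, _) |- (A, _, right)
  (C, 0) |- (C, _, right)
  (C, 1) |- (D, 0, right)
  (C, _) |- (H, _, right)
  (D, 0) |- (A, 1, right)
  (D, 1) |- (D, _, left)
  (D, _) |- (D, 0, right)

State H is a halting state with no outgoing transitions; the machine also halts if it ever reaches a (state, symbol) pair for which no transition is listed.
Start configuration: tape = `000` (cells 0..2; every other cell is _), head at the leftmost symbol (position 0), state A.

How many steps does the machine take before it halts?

A | _[0]00__   read 0 → write 0, move left, go to D
D | [_]000__   read _ → write 0, move right, go to D
D | 0[0]00__   read 0 → write 1, move right, go to A
A | 01[0]0__   read 0 → write 0, move left, go to D
D | 0[1]00__   read 1 → write _, move left, go to D
D | [0]_00__   read 0 → write 1, move right, go to A
A | 1[_]00__   read _ → write _, move right, go to C
C | 1_[0]0__   read 0 → write _, move right, go to C
C | 1__[0]__   read 0 → write _, move right, go to C
C | 1___[_]_   read _ → write _, move right, go to H
H | 1____[_]
M halts after 10 transitions.

10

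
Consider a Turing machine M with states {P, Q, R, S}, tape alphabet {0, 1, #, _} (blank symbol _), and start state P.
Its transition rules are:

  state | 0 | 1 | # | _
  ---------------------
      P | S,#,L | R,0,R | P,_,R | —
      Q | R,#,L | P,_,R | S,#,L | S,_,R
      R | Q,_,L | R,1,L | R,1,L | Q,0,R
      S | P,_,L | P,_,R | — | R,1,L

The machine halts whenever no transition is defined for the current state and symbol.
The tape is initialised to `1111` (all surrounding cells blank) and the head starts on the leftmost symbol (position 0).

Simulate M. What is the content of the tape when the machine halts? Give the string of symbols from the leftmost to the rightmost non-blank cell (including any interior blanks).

state=P head=0 tape=_[1]111____   (P,1)→(R,0,R)
state=R head=1 tape=_0[1]11____   (R,1)→(R,1,L)
state=R head=0 tape=_[0]111____   (R,0)→(Q,_,L)
state=Q head=-1 tape=[_]_111____   (Q,_)→(S,_,R)
state=S head=0 tape=_[_]111____   (S,_)→(R,1,L)
state=R head=-1 tape=[_]1111____   (R,_)→(Q,0,R)
state=Q head=0 tape=0[1]111____   (Q,1)→(P,_,R)
state=P head=1 tape=0_[1]11____   (P,1)→(R,0,R)
state=R head=2 tape=0_0[1]1____   (R,1)→(R,1,L)
state=R head=1 tape=0_[0]11____   (R,0)→(Q,_,L)
state=Q head=0 tape=0[_]_11____   (Q,_)→(S,_,R)
state=S head=1 tape=0_[_]11____   (S,_)→(R,1,L)
state=R head=0 tape=0[_]111____   (R,_)→(Q,0,R)
state=Q head=1 tape=00[1]11____   (Q,1)→(P,_,R)
state=P head=2 tape=00_[1]1____   (P,1)→(R,0,R)
state=R head=3 tape=00_0[1]____   (R,1)→(R,1,L)
state=R head=2 tape=00_[0]1____   (R,0)→(Q,_,L)
state=Q head=1 tape=00[_]_1____   (Q,_)→(S,_,R)
state=S head=2 tape=00_[_]1____   (S,_)→(R,1,L)
state=R head=1 tape=00[_]11____   (R,_)→(Q,0,R)
state=Q head=2 tape=000[1]1____   (Q,1)→(P,_,R)
state=P head=3 tape=000_[1]____   (P,1)→(R,0,R)
state=R head=4 tape=000_0[_]___   (R,_)→(Q,0,R)
state=Q head=5 tape=000_00[_]__   (Q,_)→(S,_,R)
state=S head=6 tape=000_00_[_]_   (S,_)→(R,1,L)
state=R head=5 tape=000_00[_]1_   (R,_)→(Q,0,R)
state=Q head=6 tape=000_000[1]_   (Q,1)→(P,_,R)
state=P head=7 tape=000_000_[_]
The non-blank tape span at halt is 000_000.

000_000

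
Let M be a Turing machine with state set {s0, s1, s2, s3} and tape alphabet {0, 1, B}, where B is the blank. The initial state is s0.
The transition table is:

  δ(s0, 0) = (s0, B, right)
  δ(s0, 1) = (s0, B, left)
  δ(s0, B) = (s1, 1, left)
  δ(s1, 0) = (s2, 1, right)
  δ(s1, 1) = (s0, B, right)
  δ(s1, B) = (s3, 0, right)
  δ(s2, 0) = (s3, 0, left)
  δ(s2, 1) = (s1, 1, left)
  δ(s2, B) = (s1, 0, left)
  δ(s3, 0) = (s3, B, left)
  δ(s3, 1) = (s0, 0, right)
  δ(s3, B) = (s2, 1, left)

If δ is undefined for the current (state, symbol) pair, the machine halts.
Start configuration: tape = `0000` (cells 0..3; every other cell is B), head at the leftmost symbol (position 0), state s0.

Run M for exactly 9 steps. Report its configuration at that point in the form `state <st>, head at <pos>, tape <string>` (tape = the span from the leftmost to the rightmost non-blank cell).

state s2, head at 5, tape 011

state=s0 head=0 tape=[0]000BB   (s0,0)→(s0,B,right)
state=s0 head=1 tape=B[0]00BB   (s0,0)→(s0,B,right)
state=s0 head=2 tape=BB[0]0BB   (s0,0)→(s0,B,right)
state=s0 head=3 tape=BBB[0]BB   (s0,0)→(s0,B,right)
state=s0 head=4 tape=BBBB[B]B   (s0,B)→(s1,1,left)
state=s1 head=3 tape=BBB[B]1B   (s1,B)→(s3,0,right)
state=s3 head=4 tape=BBB0[1]B   (s3,1)→(s0,0,right)
state=s0 head=5 tape=BBB00[B]   (s0,B)→(s1,1,left)
state=s1 head=4 tape=BBB0[0]1   (s1,0)→(s2,1,right)
state=s2 head=5 tape=BBB01[1]
After 9 steps: state s2, head at 5, tape 011.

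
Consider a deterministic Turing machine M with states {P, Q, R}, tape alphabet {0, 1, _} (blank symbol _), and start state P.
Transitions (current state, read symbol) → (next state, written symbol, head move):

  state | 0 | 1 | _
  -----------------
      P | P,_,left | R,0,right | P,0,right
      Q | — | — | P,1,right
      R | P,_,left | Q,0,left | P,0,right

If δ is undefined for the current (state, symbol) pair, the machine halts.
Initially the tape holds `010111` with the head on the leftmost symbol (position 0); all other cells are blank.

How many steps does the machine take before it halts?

P | __[0]10111   read 0 → write _, move left, go to P
P | _[_]_10111   read _ → write 0, move right, go to P
P | _0[_]10111   read _ → write 0, move right, go to P
P | _00[1]0111   read 1 → write 0, move right, go to R
R | _000[0]111   read 0 → write _, move left, go to P
P | _00[0]_111   read 0 → write _, move left, go to P
P | _0[0]__111   read 0 → write _, move left, go to P
P | _[0]___111   read 0 → write _, move left, go to P
P | [_]____111   read _ → write 0, move right, go to P
P | 0[_]___111   read _ → write 0, move right, go to P
P | 00[_]__111   read _ → write 0, move right, go to P
P | 000[_]_111   read _ → write 0, move right, go to P
P | 0000[_]111   read _ → write 0, move right, go to P
P | 00000[1]11   read 1 → write 0, move right, go to R
R | 000000[1]1   read 1 → write 0, move left, go to Q
Q | 00000[0]01
M halts after 15 transitions.

15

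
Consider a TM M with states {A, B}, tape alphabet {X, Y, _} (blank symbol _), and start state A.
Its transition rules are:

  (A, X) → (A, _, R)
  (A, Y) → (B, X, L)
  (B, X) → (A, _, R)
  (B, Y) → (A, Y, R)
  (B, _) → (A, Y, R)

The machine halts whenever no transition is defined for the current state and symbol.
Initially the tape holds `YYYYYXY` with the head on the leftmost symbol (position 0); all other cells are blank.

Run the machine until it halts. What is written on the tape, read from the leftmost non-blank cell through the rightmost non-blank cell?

A | _[Y]YYYYXY_   read Y → write X, move L, go to B
B | [_]XYYYYXY_   read _ → write Y, move R, go to A
A | Y[X]YYYYXY_   read X → write _, move R, go to A
A | Y_[Y]YYYXY_   read Y → write X, move L, go to B
B | Y[_]XYYYXY_   read _ → write Y, move R, go to A
A | YY[X]YYYXY_   read X → write _, move R, go to A
A | YY_[Y]YYXY_   read Y → write X, move L, go to B
B | YY[_]XYYXY_   read _ → write Y, move R, go to A
A | YYY[X]YYXY_   read X → write _, move R, go to A
A | YYY_[Y]YXY_   read Y → write X, move L, go to B
B | YYY[_]XYXY_   read _ → write Y, move R, go to A
A | YYYY[X]YXY_   read X → write _, move R, go to A
A | YYYY_[Y]XY_   read Y → write X, move L, go to B
B | YYYY[_]XXY_   read _ → write Y, move R, go to A
A | YYYYY[X]XY_   read X → write _, move R, go to A
A | YYYYY_[X]Y_   read X → write _, move R, go to A
A | YYYYY__[Y]_   read Y → write X, move L, go to B
B | YYYYY_[_]X_   read _ → write Y, move R, go to A
A | YYYYY_Y[X]_   read X → write _, move R, go to A
A | YYYYY_Y_[_]
The non-blank tape span at halt is YYYYY_Y.

YYYYY_Y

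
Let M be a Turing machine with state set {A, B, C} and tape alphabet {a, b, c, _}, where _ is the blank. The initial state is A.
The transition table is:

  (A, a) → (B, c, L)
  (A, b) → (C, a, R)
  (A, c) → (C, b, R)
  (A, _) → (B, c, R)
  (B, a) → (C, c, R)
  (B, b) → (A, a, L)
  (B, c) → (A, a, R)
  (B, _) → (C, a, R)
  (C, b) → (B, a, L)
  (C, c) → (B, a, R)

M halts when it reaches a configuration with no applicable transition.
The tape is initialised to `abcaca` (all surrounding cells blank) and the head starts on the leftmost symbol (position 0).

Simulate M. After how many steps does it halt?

state=A head=0 tape=_[a]bcaca_   (A,a)→(B,c,L)
state=B head=-1 tape=[_]cbcaca_   (B,_)→(C,a,R)
state=C head=0 tape=a[c]bcaca_   (C,c)→(B,a,R)
state=B head=1 tape=aa[b]caca_   (B,b)→(A,a,L)
state=A head=0 tape=a[a]acaca_   (A,a)→(B,c,L)
state=B head=-1 tape=[a]cacaca_   (B,a)→(C,c,R)
state=C head=0 tape=c[c]acaca_   (C,c)→(B,a,R)
state=B head=1 tape=ca[a]caca_   (B,a)→(C,c,R)
state=C head=2 tape=cac[c]aca_   (C,c)→(B,a,R)
state=B head=3 tape=caca[a]ca_   (B,a)→(C,c,R)
state=C head=4 tape=cacac[c]a_   (C,c)→(B,a,R)
state=B head=5 tape=cacaca[a]_   (B,a)→(C,c,R)
state=C head=6 tape=cacacac[_]
M halts after 12 transitions.

12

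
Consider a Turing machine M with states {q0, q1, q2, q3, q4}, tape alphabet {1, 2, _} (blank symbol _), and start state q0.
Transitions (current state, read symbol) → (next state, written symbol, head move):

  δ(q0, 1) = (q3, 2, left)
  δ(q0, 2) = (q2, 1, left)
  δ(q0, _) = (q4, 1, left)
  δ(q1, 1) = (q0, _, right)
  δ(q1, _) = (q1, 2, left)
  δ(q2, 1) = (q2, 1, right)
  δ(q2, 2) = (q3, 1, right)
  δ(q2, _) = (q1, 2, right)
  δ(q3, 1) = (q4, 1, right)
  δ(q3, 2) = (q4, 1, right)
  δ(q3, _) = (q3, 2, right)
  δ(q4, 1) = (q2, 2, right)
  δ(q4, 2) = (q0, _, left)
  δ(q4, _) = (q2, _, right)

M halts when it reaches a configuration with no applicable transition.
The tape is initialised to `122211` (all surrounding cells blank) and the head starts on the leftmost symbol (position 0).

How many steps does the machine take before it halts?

q0 | __[1]22211   read 1 → write 2, move left, go to q3
q3 | _[_]222211   read _ → write 2, move right, go to q3
q3 | _2[2]22211   read 2 → write 1, move right, go to q4
q4 | _21[2]2211   read 2 → write _, move left, go to q0
q0 | _2[1]_2211   read 1 → write 2, move left, go to q3
q3 | _[2]2_2211   read 2 → write 1, move right, go to q4
q4 | _1[2]_2211   read 2 → write _, move left, go to q0
q0 | _[1]__2211   read 1 → write 2, move left, go to q3
q3 | [_]2__2211   read _ → write 2, move right, go to q3
q3 | 2[2]__2211   read 2 → write 1, move right, go to q4
q4 | 21[_]_2211   read _ → write _, move right, go to q2
q2 | 21_[_]2211   read _ → write 2, move right, go to q1
q1 | 21_2[2]211
M halts after 12 transitions.

12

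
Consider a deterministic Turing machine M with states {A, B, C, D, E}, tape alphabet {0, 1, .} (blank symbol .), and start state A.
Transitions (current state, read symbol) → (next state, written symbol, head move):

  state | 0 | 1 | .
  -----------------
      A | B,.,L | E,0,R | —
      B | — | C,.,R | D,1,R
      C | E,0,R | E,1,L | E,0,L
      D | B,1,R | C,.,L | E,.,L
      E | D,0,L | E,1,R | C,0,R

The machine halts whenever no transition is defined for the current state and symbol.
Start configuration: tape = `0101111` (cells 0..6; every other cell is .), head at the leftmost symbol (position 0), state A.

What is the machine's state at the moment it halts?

B

A | ...[0]101111..   read 0 → write ., move L, go to B
B | ..[.].101111..   read . → write 1, move R, go to D
D | ..1[.]101111..   read . → write ., move L, go to E
E | ..[1].101111..   read 1 → write 1, move R, go to E
E | ..1[.]101111..   read . → write 0, move R, go to C
C | ..10[1]01111..   read 1 → write 1, move L, go to E
E | ..1[0]101111..   read 0 → write 0, move L, go to D
D | ..[1]0101111..   read 1 → write ., move L, go to C
C | .[.].0101111..   read . → write 0, move L, go to E
E | [.]0.0101111..   read . → write 0, move R, go to C
C | 0[0].0101111..   read 0 → write 0, move R, go to E
E | 00[.]0101111..   read . → write 0, move R, go to C
C | 000[0]101111..   read 0 → write 0, move R, go to E
E | 0000[1]01111..   read 1 → write 1, move R, go to E
E | 00001[0]1111..   read 0 → write 0, move L, go to D
D | 0000[1]01111..   read 1 → write ., move L, go to C
C | 000[0].01111..   read 0 → write 0, move R, go to E
E | 0000[.]01111..   read . → write 0, move R, go to C
C | 00000[0]1111..   read 0 → write 0, move R, go to E
E | 000000[1]111..   read 1 → write 1, move R, go to E
E | 0000001[1]11..   read 1 → write 1, move R, go to E
E | 00000011[1]1..   read 1 → write 1, move R, go to E
E | 000000111[1]..   read 1 → write 1, move R, go to E
E | 0000001111[.].   read . → write 0, move R, go to C
C | 00000011110[.]   read . → write 0, move L, go to E
E | 0000001111[0]0   read 0 → write 0, move L, go to D
D | 000000111[1]00   read 1 → write ., move L, go to C
C | 00000011[1].00   read 1 → write 1, move L, go to E
E | 0000001[1]1.00   read 1 → write 1, move R, go to E
E | 00000011[1].00   read 1 → write 1, move R, go to E
E | 000000111[.]00   read . → write 0, move R, go to C
C | 0000001110[0]0   read 0 → write 0, move R, go to E
E | 00000011100[0]   read 0 → write 0, move L, go to D
D | 0000001110[0]0   read 0 → write 1, move R, go to B
B | 00000011101[0]
No transition is defined for (B, 0); M halts in state B.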